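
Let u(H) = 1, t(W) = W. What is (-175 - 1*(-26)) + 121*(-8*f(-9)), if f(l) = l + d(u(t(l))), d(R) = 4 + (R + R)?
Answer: 2755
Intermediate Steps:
d(R) = 4 + 2*R
f(l) = 6 + l (f(l) = l + (4 + 2*1) = l + (4 + 2) = l + 6 = 6 + l)
(-175 - 1*(-26)) + 121*(-8*f(-9)) = (-175 - 1*(-26)) + 121*(-8*(6 - 9)) = (-175 + 26) + 121*(-8*(-3)) = -149 + 121*24 = -149 + 2904 = 2755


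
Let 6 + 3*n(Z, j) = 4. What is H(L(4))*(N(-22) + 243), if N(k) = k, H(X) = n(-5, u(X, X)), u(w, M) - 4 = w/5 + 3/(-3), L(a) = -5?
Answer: -442/3 ≈ -147.33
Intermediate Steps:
u(w, M) = 3 + w/5 (u(w, M) = 4 + (w/5 + 3/(-3)) = 4 + (w*(⅕) + 3*(-⅓)) = 4 + (w/5 - 1) = 4 + (-1 + w/5) = 3 + w/5)
n(Z, j) = -⅔ (n(Z, j) = -2 + (⅓)*4 = -2 + 4/3 = -⅔)
H(X) = -⅔
H(L(4))*(N(-22) + 243) = -2*(-22 + 243)/3 = -⅔*221 = -442/3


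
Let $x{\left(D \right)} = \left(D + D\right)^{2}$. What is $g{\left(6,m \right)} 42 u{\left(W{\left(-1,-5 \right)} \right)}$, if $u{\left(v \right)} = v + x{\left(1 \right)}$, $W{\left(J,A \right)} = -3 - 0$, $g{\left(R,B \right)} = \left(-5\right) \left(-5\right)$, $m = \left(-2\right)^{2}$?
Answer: $1050$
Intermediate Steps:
$x{\left(D \right)} = 4 D^{2}$ ($x{\left(D \right)} = \left(2 D\right)^{2} = 4 D^{2}$)
$m = 4$
$g{\left(R,B \right)} = 25$
$W{\left(J,A \right)} = -3$ ($W{\left(J,A \right)} = -3 + 0 = -3$)
$u{\left(v \right)} = 4 + v$ ($u{\left(v \right)} = v + 4 \cdot 1^{2} = v + 4 \cdot 1 = v + 4 = 4 + v$)
$g{\left(6,m \right)} 42 u{\left(W{\left(-1,-5 \right)} \right)} = 25 \cdot 42 \left(4 - 3\right) = 1050 \cdot 1 = 1050$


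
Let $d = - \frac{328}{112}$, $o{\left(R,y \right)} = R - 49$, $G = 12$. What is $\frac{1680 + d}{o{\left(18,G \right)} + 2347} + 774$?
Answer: $\frac{25119655}{32424} \approx 774.72$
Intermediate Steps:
$o{\left(R,y \right)} = -49 + R$
$d = - \frac{41}{14}$ ($d = \left(-328\right) \frac{1}{112} = - \frac{41}{14} \approx -2.9286$)
$\frac{1680 + d}{o{\left(18,G \right)} + 2347} + 774 = \frac{1680 - \frac{41}{14}}{\left(-49 + 18\right) + 2347} + 774 = \frac{23479}{14 \left(-31 + 2347\right)} + 774 = \frac{23479}{14 \cdot 2316} + 774 = \frac{23479}{14} \cdot \frac{1}{2316} + 774 = \frac{23479}{32424} + 774 = \frac{25119655}{32424}$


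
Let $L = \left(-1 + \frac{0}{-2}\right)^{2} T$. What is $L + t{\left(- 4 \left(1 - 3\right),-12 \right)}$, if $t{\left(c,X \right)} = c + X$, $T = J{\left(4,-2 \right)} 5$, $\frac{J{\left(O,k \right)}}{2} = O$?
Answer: $36$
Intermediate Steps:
$J{\left(O,k \right)} = 2 O$
$T = 40$ ($T = 2 \cdot 4 \cdot 5 = 8 \cdot 5 = 40$)
$t{\left(c,X \right)} = X + c$
$L = 40$ ($L = \left(-1 + \frac{0}{-2}\right)^{2} \cdot 40 = \left(-1 + 0 \left(- \frac{1}{2}\right)\right)^{2} \cdot 40 = \left(-1 + 0\right)^{2} \cdot 40 = \left(-1\right)^{2} \cdot 40 = 1 \cdot 40 = 40$)
$L + t{\left(- 4 \left(1 - 3\right),-12 \right)} = 40 - \left(12 + 4 \left(1 - 3\right)\right) = 40 - 4 = 36$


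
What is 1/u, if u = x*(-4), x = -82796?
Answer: 1/331184 ≈ 3.0195e-6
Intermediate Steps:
u = 331184 (u = -82796*(-4) = 331184)
1/u = 1/331184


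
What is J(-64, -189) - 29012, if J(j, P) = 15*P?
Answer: -31847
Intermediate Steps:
J(-64, -189) - 29012 = 15*(-189) - 29012 = -2835 - 29012 = -31847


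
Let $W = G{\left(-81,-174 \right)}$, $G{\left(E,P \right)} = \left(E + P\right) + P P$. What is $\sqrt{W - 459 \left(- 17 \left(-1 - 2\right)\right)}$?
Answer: $2 \sqrt{1653} \approx 81.314$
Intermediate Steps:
$G{\left(E,P \right)} = E + P + P^{2}$ ($G{\left(E,P \right)} = \left(E + P\right) + P^{2} = E + P + P^{2}$)
$W = 30021$ ($W = -81 - 174 + \left(-174\right)^{2} = -81 - 174 + 30276 = 30021$)
$\sqrt{W - 459 \left(- 17 \left(-1 - 2\right)\right)} = \sqrt{30021 - 459 \left(- 17 \left(-1 - 2\right)\right)} = \sqrt{30021 - 459 \left(\left(-17\right) \left(-3\right)\right)} = \sqrt{30021 - 23409} = \sqrt{6612} = 2 \sqrt{1653}$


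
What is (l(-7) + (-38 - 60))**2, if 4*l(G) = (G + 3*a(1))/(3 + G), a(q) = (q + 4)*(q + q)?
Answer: 2531281/256 ≈ 9887.8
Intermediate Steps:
a(q) = 2*q*(4 + q) (a(q) = (4 + q)*(2*q) = 2*q*(4 + q))
l(G) = (30 + G)/(4*(3 + G)) (l(G) = ((G + 3*(2*1*(4 + 1)))/(3 + G))/4 = ((G + 3*(2*1*5))/(3 + G))/4 = ((G + 3*10)/(3 + G))/4 = ((G + 30)/(3 + G))/4 = ((30 + G)/(3 + G))/4 = (30 + G)/(4*(3 + G)))
(l(-7) + (-38 - 60))**2 = ((30 - 7)/(4*(3 - 7)) + (-38 - 60))**2 = ((1/4)*23/(-4) - 98)**2 = ((1/4)*(-1/4)*23 - 98)**2 = (-23/16 - 98)**2 = (-1591/16)**2 = 2531281/256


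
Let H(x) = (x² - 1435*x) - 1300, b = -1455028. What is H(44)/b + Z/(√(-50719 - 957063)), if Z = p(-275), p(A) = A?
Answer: 15626/363757 + 275*I*√1007782/1007782 ≈ 0.042957 + 0.27394*I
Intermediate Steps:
Z = -275
H(x) = -1300 + x² - 1435*x
H(44)/b + Z/(√(-50719 - 957063)) = (-1300 + 44² - 1435*44)/(-1455028) - 275/√(-50719 - 957063) = (-1300 + 1936 - 63140)*(-1/1455028) - 275*(-I*√1007782/1007782) = -62504*(-1/1455028) - 275*(-I*√1007782/1007782) = 15626/363757 - (-275)*I*√1007782/1007782 = 15626/363757 + 275*I*√1007782/1007782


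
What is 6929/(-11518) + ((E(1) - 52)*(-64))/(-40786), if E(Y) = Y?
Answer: -12315421/18068198 ≈ -0.68161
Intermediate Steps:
6929/(-11518) + ((E(1) - 52)*(-64))/(-40786) = 6929/(-11518) + ((1 - 52)*(-64))/(-40786) = 6929*(-1/11518) - 51*(-64)*(-1/40786) = -533/886 + 3264*(-1/40786) = -533/886 - 1632/20393 = -12315421/18068198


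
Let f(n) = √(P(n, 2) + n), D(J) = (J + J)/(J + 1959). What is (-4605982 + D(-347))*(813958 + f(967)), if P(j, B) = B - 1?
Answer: -1510877727614381/403 - 40836640229*√2/403 ≈ -3.7492e+12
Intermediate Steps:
P(j, B) = -1 + B
D(J) = 2*J/(1959 + J) (D(J) = (2*J)/(1959 + J) = 2*J/(1959 + J))
f(n) = √(1 + n) (f(n) = √((-1 + 2) + n) = √(1 + n))
(-4605982 + D(-347))*(813958 + f(967)) = (-4605982 + 2*(-347)/(1959 - 347))*(813958 + √(1 + 967)) = (-4605982 + 2*(-347)/1612)*(813958 + √968) = (-4605982 + 2*(-347)*(1/1612))*(813958 + 22*√2) = (-4605982 - 347/806)*(813958 + 22*√2) = -3712421839*(813958 + 22*√2)/806 = -1510877727614381/403 - 40836640229*√2/403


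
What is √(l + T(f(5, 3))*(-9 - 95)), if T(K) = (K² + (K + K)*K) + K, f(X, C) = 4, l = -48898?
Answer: 3*I*√6034 ≈ 233.04*I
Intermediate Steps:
T(K) = K + 3*K² (T(K) = (K² + (2*K)*K) + K = (K² + 2*K²) + K = 3*K² + K = K + 3*K²)
√(l + T(f(5, 3))*(-9 - 95)) = √(-48898 + (4*(1 + 3*4))*(-9 - 95)) = √(-48898 + (4*(1 + 12))*(-104)) = √(-48898 + (4*13)*(-104)) = √(-48898 + 52*(-104)) = √(-48898 - 5408) = √(-54306) = 3*I*√6034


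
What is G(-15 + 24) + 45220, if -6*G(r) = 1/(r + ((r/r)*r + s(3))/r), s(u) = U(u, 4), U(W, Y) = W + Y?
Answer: 8772677/194 ≈ 45220.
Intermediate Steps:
s(u) = 4 + u (s(u) = u + 4 = 4 + u)
G(r) = -1/(6*(r + (7 + r)/r)) (G(r) = -1/(6*(r + ((r/r)*r + (4 + 3))/r)) = -1/(6*(r + (1*r + 7)/r)) = -1/(6*(r + (r + 7)/r)) = -1/(6*(r + (7 + r)/r)))
G(-15 + 24) + 45220 = -(-15 + 24)/(42 + 6*(-15 + 24) + 6*(-15 + 24)**2) + 45220 = -1*9/(42 + 6*9 + 6*9**2) + 45220 = -1*9/(42 + 54 + 6*81) + 45220 = -1*9/(42 + 54 + 486) + 45220 = -1*9/582 + 45220 = -1*9*1/582 + 45220 = -3/194 + 45220 = 8772677/194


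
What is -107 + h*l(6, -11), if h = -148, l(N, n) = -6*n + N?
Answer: -10763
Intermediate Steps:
l(N, n) = N - 6*n
-107 + h*l(6, -11) = -107 - 148*(6 - 6*(-11)) = -107 - 148*(6 + 66) = -107 - 148*72 = -107 - 10656 = -10763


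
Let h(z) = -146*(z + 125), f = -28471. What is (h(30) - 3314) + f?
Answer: -54415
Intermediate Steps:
h(z) = -18250 - 146*z (h(z) = -146*(125 + z) = -18250 - 146*z)
(h(30) - 3314) + f = ((-18250 - 146*30) - 3314) - 28471 = ((-18250 - 4380) - 3314) - 28471 = (-22630 - 3314) - 28471 = -25944 - 28471 = -54415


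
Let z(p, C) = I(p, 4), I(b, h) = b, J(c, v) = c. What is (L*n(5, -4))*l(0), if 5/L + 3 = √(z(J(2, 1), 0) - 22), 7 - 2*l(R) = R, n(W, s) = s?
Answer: 210/29 + 140*I*√5/29 ≈ 7.2414 + 10.795*I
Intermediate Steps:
z(p, C) = p
l(R) = 7/2 - R/2
L = 5/(-3 + 2*I*√5) (L = 5/(-3 + √(2 - 22)) = 5/(-3 + √(-20)) = 5/(-3 + 2*I*√5) ≈ -0.51724 - 0.77106*I)
(L*n(5, -4))*l(0) = ((-15/29 - 10*I*√5/29)*(-4))*(7/2 - ½*0) = (60/29 + 40*I*√5/29)*(7/2 + 0) = (60/29 + 40*I*√5/29)*(7/2) = 210/29 + 140*I*√5/29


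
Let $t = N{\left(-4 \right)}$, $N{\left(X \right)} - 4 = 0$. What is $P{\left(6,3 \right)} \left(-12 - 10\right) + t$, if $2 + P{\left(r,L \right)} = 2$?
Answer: $4$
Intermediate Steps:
$N{\left(X \right)} = 4$ ($N{\left(X \right)} = 4 + 0 = 4$)
$P{\left(r,L \right)} = 0$ ($P{\left(r,L \right)} = -2 + 2 = 0$)
$t = 4$
$P{\left(6,3 \right)} \left(-12 - 10\right) + t = 0 \left(-12 - 10\right) + 4 = 0 \left(-22\right) + 4 = 0 + 4 = 4$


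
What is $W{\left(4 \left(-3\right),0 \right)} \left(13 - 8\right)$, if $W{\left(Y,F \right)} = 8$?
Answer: $40$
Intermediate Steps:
$W{\left(4 \left(-3\right),0 \right)} \left(13 - 8\right) = 8 \left(13 - 8\right) = 8 \cdot 5 = 40$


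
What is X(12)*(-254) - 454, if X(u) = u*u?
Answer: -37030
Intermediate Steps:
X(u) = u**2
X(12)*(-254) - 454 = 12**2*(-254) - 454 = 144*(-254) - 454 = -36576 - 454 = -37030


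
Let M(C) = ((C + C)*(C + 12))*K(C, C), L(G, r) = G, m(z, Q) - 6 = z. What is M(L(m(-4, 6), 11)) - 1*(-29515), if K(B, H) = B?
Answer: 29627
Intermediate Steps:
m(z, Q) = 6 + z
M(C) = 2*C**2*(12 + C) (M(C) = ((C + C)*(C + 12))*C = ((2*C)*(12 + C))*C = (2*C*(12 + C))*C = 2*C**2*(12 + C))
M(L(m(-4, 6), 11)) - 1*(-29515) = 2*(6 - 4)**2*(12 + (6 - 4)) - 1*(-29515) = 2*2**2*(12 + 2) + 29515 = 2*4*14 + 29515 = 112 + 29515 = 29627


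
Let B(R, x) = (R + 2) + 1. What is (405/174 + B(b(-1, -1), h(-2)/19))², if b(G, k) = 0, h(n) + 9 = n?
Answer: 95481/3364 ≈ 28.383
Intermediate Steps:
h(n) = -9 + n
B(R, x) = 3 + R (B(R, x) = (2 + R) + 1 = 3 + R)
(405/174 + B(b(-1, -1), h(-2)/19))² = (405/174 + (3 + 0))² = (405*(1/174) + 3)² = (135/58 + 3)² = (309/58)² = 95481/3364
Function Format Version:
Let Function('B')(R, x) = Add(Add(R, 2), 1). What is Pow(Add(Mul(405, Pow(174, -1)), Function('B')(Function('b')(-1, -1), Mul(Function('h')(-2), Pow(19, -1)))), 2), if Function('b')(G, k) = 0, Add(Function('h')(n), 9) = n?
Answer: Rational(95481, 3364) ≈ 28.383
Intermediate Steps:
Function('h')(n) = Add(-9, n)
Function('B')(R, x) = Add(3, R) (Function('B')(R, x) = Add(Add(2, R), 1) = Add(3, R))
Pow(Add(Mul(405, Pow(174, -1)), Function('B')(Function('b')(-1, -1), Mul(Function('h')(-2), Pow(19, -1)))), 2) = Pow(Add(Mul(405, Pow(174, -1)), Add(3, 0)), 2) = Pow(Add(Mul(405, Rational(1, 174)), 3), 2) = Pow(Add(Rational(135, 58), 3), 2) = Pow(Rational(309, 58), 2) = Rational(95481, 3364)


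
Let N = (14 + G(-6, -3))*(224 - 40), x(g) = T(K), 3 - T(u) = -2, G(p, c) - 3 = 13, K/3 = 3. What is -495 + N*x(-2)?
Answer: 27105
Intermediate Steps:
K = 9 (K = 3*3 = 9)
G(p, c) = 16 (G(p, c) = 3 + 13 = 16)
T(u) = 5 (T(u) = 3 - 1*(-2) = 3 + 2 = 5)
x(g) = 5
N = 5520 (N = (14 + 16)*(224 - 40) = 30*184 = 5520)
-495 + N*x(-2) = -495 + 5520*5 = -495 + 27600 = 27105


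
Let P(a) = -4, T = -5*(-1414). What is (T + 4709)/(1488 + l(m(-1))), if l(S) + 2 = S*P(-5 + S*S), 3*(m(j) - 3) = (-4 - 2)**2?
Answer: 11779/1426 ≈ 8.2602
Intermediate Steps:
m(j) = 15 (m(j) = 3 + (-4 - 2)**2/3 = 3 + (1/3)*(-6)**2 = 3 + (1/3)*36 = 3 + 12 = 15)
T = 7070
l(S) = -2 - 4*S (l(S) = -2 + S*(-4) = -2 - 4*S)
(T + 4709)/(1488 + l(m(-1))) = (7070 + 4709)/(1488 + (-2 - 4*15)) = 11779/(1488 + (-2 - 60)) = 11779/(1488 - 62) = 11779/1426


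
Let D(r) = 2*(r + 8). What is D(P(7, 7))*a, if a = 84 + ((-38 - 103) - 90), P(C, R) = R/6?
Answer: -2695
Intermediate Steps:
P(C, R) = R/6 (P(C, R) = R*(⅙) = R/6)
D(r) = 16 + 2*r (D(r) = 2*(8 + r) = 16 + 2*r)
a = -147 (a = 84 + (-141 - 90) = 84 - 231 = -147)
D(P(7, 7))*a = (16 + 2*((⅙)*7))*(-147) = (16 + 2*(7/6))*(-147) = (16 + 7/3)*(-147) = (55/3)*(-147) = -2695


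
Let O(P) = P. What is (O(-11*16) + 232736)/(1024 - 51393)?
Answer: -12240/2651 ≈ -4.6171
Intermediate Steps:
(O(-11*16) + 232736)/(1024 - 51393) = (-11*16 + 232736)/(1024 - 51393) = (-176 + 232736)/(-50369) = 232560*(-1/50369) = -12240/2651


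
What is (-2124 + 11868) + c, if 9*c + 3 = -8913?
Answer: 26260/3 ≈ 8753.3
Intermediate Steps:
c = -2972/3 (c = -1/3 + (1/9)*(-8913) = -1/3 - 2971/3 = -2972/3 ≈ -990.67)
(-2124 + 11868) + c = (-2124 + 11868) - 2972/3 = 9744 - 2972/3 = 26260/3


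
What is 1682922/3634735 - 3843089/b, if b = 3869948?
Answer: -7455789468359/14066235443780 ≈ -0.53005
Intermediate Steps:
1682922/3634735 - 3843089/b = 1682922/3634735 - 3843089/3869948 = -7455789468359/14066235443780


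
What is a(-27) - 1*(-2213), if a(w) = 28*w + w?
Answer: 1430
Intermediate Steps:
a(w) = 29*w
a(-27) - 1*(-2213) = 29*(-27) - 1*(-2213) = -783 + 2213 = 1430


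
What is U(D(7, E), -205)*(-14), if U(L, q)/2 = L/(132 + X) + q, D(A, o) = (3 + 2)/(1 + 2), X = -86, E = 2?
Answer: 395990/69 ≈ 5739.0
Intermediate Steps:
D(A, o) = 5/3
U(L, q) = 2*q + L/23 (U(L, q) = 2*(L/(132 - 86) + q) = 2*(L/46 + q) = 2*(q + L/46) = 2*q + L/23)
U(D(7, E), -205)*(-14) = (2*(-205) + (1/23)*(5/3))*(-14) = (-410 + 5/69)*(-14) = -28285/69*(-14) = 395990/69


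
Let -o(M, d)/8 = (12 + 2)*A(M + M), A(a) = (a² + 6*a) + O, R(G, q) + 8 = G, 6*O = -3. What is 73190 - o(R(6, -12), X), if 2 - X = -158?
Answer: 72238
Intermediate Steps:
O = -½ (O = (⅙)*(-3) = -½ ≈ -0.50000)
R(G, q) = -8 + G
X = 160 (X = 2 - 1*(-158) = 2 + 158 = 160)
A(a) = -½ + a² + 6*a (A(a) = (a² + 6*a) - ½ = -½ + a² + 6*a)
o(M, d) = 56 - 1344*M - 448*M² (o(M, d) = -8*(12 + 2)*(-½ + (M + M)² + 6*(M + M)) = -112*(-½ + (2*M)² + 6*(2*M)) = -112*(-½ + 4*M² + 12*M) = -8*(-7 + 56*M² + 168*M) = 56 - 1344*M - 448*M²)
73190 - o(R(6, -12), X) = 73190 - (56 - 1344*(-8 + 6) - 448*(-8 + 6)²) = 73190 - (56 - 1344*(-2) - 448*(-2)²) = 73190 - (56 + 2688 - 448*4) = 73190 - (56 + 2688 - 1792) = 73190 - 1*952 = 73190 - 952 = 72238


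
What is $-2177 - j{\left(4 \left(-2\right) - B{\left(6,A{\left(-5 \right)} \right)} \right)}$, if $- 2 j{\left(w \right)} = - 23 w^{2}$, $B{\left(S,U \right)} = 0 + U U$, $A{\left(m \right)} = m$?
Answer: $- \frac{29401}{2} \approx -14701.0$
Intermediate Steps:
$B{\left(S,U \right)} = U^{2}$ ($B{\left(S,U \right)} = 0 + U^{2} = U^{2}$)
$j{\left(w \right)} = \frac{23 w^{2}}{2}$ ($j{\left(w \right)} = - \frac{\left(-23\right) w^{2}}{2} = \frac{23 w^{2}}{2}$)
$-2177 - j{\left(4 \left(-2\right) - B{\left(6,A{\left(-5 \right)} \right)} \right)} = -2177 - \frac{23 \left(4 \left(-2\right) - \left(-5\right)^{2}\right)^{2}}{2} = -2177 - \frac{23 \left(-8 - 25\right)^{2}}{2} = -2177 - \frac{23 \left(-33\right)^{2}}{2} = -2177 - \frac{23}{2} \cdot 1089 = -2177 - \frac{25047}{2} = - \frac{29401}{2}$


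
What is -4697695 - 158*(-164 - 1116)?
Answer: -4495455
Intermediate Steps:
-4697695 - 158*(-164 - 1116) = -4697695 - 158*(-1280) = -4697695 + 202240 = -4495455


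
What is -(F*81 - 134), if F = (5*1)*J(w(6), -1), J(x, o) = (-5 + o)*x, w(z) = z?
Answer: 14714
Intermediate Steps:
J(x, o) = x*(-5 + o)
F = -180 (F = (5*1)*(6*(-5 - 1)) = 5*(6*(-6)) = 5*(-36) = -180)
-(F*81 - 134) = -(-180*81 - 134) = -(-14580 - 134) = -1*(-14714) = 14714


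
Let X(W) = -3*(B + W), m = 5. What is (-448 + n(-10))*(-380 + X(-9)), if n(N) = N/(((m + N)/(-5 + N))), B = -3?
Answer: 164432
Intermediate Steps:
X(W) = 9 - 3*W (X(W) = -3*(-3 + W) = 9 - 3*W)
n(N) = N*(-5 + N)/(5 + N) (n(N) = N/(((5 + N)/(-5 + N))) = N*((-5 + N)/(5 + N)) = N*(-5 + N)/(5 + N))
(-448 + n(-10))*(-380 + X(-9)) = (-448 - 10*(-5 - 10)/(5 - 10))*(-380 + (9 - 3*(-9))) = (-448 - 10*(-15)/(-5))*(-380 + (9 + 27)) = (-448 - 10*(-⅕)*(-15))*(-380 + 36) = (-448 - 30)*(-344) = -478*(-344) = 164432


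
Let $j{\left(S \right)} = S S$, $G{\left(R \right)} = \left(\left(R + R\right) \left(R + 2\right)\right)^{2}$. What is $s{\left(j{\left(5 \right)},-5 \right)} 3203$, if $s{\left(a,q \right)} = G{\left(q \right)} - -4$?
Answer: $2895512$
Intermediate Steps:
$G{\left(R \right)} = 4 R^{2} \left(2 + R\right)^{2}$ ($G{\left(R \right)} = \left(2 R \left(2 + R\right)\right)^{2} = 4 R^{2} \left(2 + R\right)^{2}$)
$j{\left(S \right)} = S^{2}$
$s{\left(a,q \right)} = 4 + 4 q^{2} \left(2 + q\right)^{2}$ ($s{\left(a,q \right)} = 4 q^{2} \left(2 + q\right)^{2} - -4 = 4 q^{2} \left(2 + q\right)^{2} + 4 = 4 + 4 q^{2} \left(2 + q\right)^{2}$)
$s{\left(j{\left(5 \right)},-5 \right)} 3203 = \left(4 + 4 \left(-5\right)^{2} \left(2 - 5\right)^{2}\right) 3203 = \left(4 + 4 \cdot 25 \left(-3\right)^{2}\right) 3203 = \left(4 + 4 \cdot 25 \cdot 9\right) 3203 = \left(4 + 900\right) 3203 = 904 \cdot 3203 = 2895512$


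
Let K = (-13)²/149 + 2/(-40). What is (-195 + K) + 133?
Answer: -181529/2980 ≈ -60.916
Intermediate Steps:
K = 3231/2980 (K = 169*(1/149) + 2*(-1/40) = 169/149 - 1/20 = 3231/2980 ≈ 1.0842)
(-195 + K) + 133 = (-195 + 3231/2980) + 133 = -577869/2980 + 133 = -181529/2980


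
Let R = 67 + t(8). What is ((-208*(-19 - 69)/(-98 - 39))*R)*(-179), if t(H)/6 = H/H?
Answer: 239178368/137 ≈ 1.7458e+6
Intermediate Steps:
t(H) = 6 (t(H) = 6*(H/H) = 6*1 = 6)
R = 73 (R = 67 + 6 = 73)
((-208*(-19 - 69)/(-98 - 39))*R)*(-179) = (-208*(-19 - 69)/(-98 - 39)*73)*(-179) = (-208/((-137/(-88)))*73)*(-179) = (-208/((-137*(-1/88)))*73)*(-179) = (-208/137/88*73)*(-179) = (-208*88/137*73)*(-179) = -18304/137*73*(-179) = -1336192/137*(-179) = 239178368/137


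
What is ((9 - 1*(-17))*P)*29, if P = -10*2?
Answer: -15080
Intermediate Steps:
P = -20
((9 - 1*(-17))*P)*29 = ((9 - 1*(-17))*(-20))*29 = ((9 + 17)*(-20))*29 = (26*(-20))*29 = -520*29 = -15080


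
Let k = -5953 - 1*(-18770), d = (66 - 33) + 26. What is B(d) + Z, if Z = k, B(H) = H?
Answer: 12876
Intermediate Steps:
d = 59 (d = 33 + 26 = 59)
k = 12817 (k = -5953 + 18770 = 12817)
Z = 12817
B(d) + Z = 59 + 12817 = 12876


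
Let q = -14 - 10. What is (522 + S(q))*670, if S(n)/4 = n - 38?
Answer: 183580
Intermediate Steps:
q = -24
S(n) = -152 + 4*n (S(n) = 4*(n - 38) = 4*(-38 + n) = -152 + 4*n)
(522 + S(q))*670 = (522 + (-152 + 4*(-24)))*670 = (522 + (-152 - 96))*670 = (522 - 248)*670 = 274*670 = 183580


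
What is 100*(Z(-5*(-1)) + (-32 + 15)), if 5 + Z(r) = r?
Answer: -1700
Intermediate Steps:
Z(r) = -5 + r
100*(Z(-5*(-1)) + (-32 + 15)) = 100*((-5 - 5*(-1)) + (-32 + 15)) = 100*((-5 + 5) - 17) = 100*(0 - 17) = 100*(-17) = -1700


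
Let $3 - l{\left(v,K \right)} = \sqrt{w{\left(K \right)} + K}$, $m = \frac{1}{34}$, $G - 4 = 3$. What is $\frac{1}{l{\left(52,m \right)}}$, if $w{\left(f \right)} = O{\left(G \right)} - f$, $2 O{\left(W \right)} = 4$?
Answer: $\frac{3}{7} + \frac{\sqrt{2}}{7} \approx 0.6306$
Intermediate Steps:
$G = 7$ ($G = 4 + 3 = 7$)
$O{\left(W \right)} = 2$ ($O{\left(W \right)} = \frac{1}{2} \cdot 4 = 2$)
$m = \frac{1}{34} \approx 0.029412$
$w{\left(f \right)} = 2 - f$
$l{\left(v,K \right)} = 3 - \sqrt{2}$ ($l{\left(v,K \right)} = 3 - \sqrt{\left(2 - K\right) + K} = 3 - \sqrt{2}$)
$\frac{1}{l{\left(52,m \right)}} = \frac{1}{3 - \sqrt{2}}$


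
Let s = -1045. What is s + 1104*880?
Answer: 970475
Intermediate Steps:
s + 1104*880 = -1045 + 1104*880 = -1045 + 971520 = 970475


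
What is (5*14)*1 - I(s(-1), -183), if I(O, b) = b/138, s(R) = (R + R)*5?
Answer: 3281/46 ≈ 71.326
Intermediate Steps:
s(R) = 10*R (s(R) = (2*R)*5 = 10*R)
I(O, b) = b/138 (I(O, b) = b*(1/138) = b/138)
(5*14)*1 - I(s(-1), -183) = (5*14)*1 - (-183)/138 = 70*1 - 1*(-61/46) = 70 + 61/46 = 3281/46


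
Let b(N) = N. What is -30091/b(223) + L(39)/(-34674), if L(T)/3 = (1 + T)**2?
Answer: -174074289/1288717 ≈ -135.08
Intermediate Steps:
L(T) = 3*(1 + T)**2
-30091/b(223) + L(39)/(-34674) = -30091/223 + (3*(1 + 39)**2)/(-34674) = -30091*1/223 + (3*40**2)*(-1/34674) = -30091/223 + (3*1600)*(-1/34674) = -30091/223 + 4800*(-1/34674) = -30091/223 - 800/5779 = -174074289/1288717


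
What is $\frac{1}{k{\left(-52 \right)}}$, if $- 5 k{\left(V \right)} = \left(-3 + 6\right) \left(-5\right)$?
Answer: $\frac{1}{3} \approx 0.33333$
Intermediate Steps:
$k{\left(V \right)} = 3$ ($k{\left(V \right)} = - \frac{\left(-3 + 6\right) \left(-5\right)}{5} = - \frac{3 \left(-5\right)}{5} = \left(- \frac{1}{5}\right) \left(-15\right) = 3$)
$\frac{1}{k{\left(-52 \right)}} = \frac{1}{3}$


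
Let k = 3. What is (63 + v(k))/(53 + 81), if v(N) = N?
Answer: 33/67 ≈ 0.49254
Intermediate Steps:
(63 + v(k))/(53 + 81) = (63 + 3)/(53 + 81) = 66/134 = 66*(1/134) = 33/67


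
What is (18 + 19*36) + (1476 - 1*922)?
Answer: 1256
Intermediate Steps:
(18 + 19*36) + (1476 - 1*922) = (18 + 684) + (1476 - 922) = 702 + 554 = 1256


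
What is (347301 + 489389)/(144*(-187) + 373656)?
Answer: 418345/173364 ≈ 2.4131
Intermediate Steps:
(347301 + 489389)/(144*(-187) + 373656) = 836690/(-26928 + 373656) = 836690/346728 = 836690*(1/346728) = 418345/173364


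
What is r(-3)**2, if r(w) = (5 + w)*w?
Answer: 36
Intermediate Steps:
r(w) = w*(5 + w)
r(-3)**2 = (-3*(5 - 3))**2 = (-3*2)**2 = (-6)**2 = 36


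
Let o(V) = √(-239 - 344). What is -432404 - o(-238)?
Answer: -432404 - I*√583 ≈ -4.324e+5 - 24.145*I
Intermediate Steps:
o(V) = I*√583 (o(V) = √(-583) = I*√583)
-432404 - o(-238) = -432404 - I*√583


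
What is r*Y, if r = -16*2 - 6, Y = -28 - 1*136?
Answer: 6232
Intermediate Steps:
Y = -164 (Y = -28 - 136 = -164)
r = -38 (r = -32 - 6 = -38)
r*Y = -38*(-164) = 6232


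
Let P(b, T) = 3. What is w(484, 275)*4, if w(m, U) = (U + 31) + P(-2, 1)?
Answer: 1236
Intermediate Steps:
w(m, U) = 34 + U (w(m, U) = (U + 31) + 3 = (31 + U) + 3 = 34 + U)
w(484, 275)*4 = (34 + 275)*4 = 309*4 = 1236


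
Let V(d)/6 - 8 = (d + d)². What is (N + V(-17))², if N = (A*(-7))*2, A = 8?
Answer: 47224384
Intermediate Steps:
V(d) = 48 + 24*d² (V(d) = 48 + 6*(d + d)² = 48 + 6*(2*d)² = 48 + 6*(4*d²) = 48 + 24*d²)
N = -112 (N = (8*(-7))*2 = -56*2 = -112)
(N + V(-17))² = (-112 + (48 + 24*(-17)²))² = (-112 + (48 + 24*289))² = (-112 + (48 + 6936))² = (-112 + 6984)² = 6872² = 47224384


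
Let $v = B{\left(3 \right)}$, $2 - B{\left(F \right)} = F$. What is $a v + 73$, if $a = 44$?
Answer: $29$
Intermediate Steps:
$B{\left(F \right)} = 2 - F$
$v = -1$ ($v = 2 - 3 = -1$)
$a v + 73 = 44 \left(-1\right) + 73 = -44 + 73 = 29$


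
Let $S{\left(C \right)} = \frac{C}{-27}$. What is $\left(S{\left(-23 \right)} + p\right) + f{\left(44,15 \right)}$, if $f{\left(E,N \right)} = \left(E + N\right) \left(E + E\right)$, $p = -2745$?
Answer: $\frac{66092}{27} \approx 2447.9$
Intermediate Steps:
$f{\left(E,N \right)} = 2 E \left(E + N\right)$ ($f{\left(E,N \right)} = \left(E + N\right) 2 E = 2 E \left(E + N\right)$)
$S{\left(C \right)} = - \frac{C}{27}$ ($S{\left(C \right)} = C \left(- \frac{1}{27}\right) = - \frac{C}{27}$)
$\left(S{\left(-23 \right)} + p\right) + f{\left(44,15 \right)} = \left(\left(- \frac{1}{27}\right) \left(-23\right) - 2745\right) + 2 \cdot 44 \left(44 + 15\right) = \left(\frac{23}{27} - 2745\right) + 2 \cdot 44 \cdot 59 = - \frac{74092}{27} + 5192 = \frac{66092}{27}$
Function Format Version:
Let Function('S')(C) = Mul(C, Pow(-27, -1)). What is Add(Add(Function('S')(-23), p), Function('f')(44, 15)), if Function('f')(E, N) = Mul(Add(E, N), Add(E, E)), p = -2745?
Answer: Rational(66092, 27) ≈ 2447.9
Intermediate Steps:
Function('f')(E, N) = Mul(2, E, Add(E, N)) (Function('f')(E, N) = Mul(Add(E, N), Mul(2, E)) = Mul(2, E, Add(E, N)))
Function('S')(C) = Mul(Rational(-1, 27), C) (Function('S')(C) = Mul(C, Rational(-1, 27)) = Mul(Rational(-1, 27), C))
Add(Add(Function('S')(-23), p), Function('f')(44, 15)) = Add(Add(Mul(Rational(-1, 27), -23), -2745), Mul(2, 44, Add(44, 15))) = Add(Add(Rational(23, 27), -2745), Mul(2, 44, 59)) = Add(Rational(-74092, 27), 5192) = Rational(66092, 27)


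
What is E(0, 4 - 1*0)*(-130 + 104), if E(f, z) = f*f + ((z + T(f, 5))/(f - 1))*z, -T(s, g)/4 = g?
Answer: -1664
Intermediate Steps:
T(s, g) = -4*g
E(f, z) = f² + z*(-20 + z)/(-1 + f) (E(f, z) = f*f + ((z - 4*5)/(f - 1))*z = f² + ((z - 20)/(-1 + f))*z = f² + ((-20 + z)/(-1 + f))*z = f² + z*(-20 + z)/(-1 + f))
E(0, 4 - 1*0)*(-130 + 104) = ((0³ + (4 - 1*0)² - 1*0² - 20*(4 - 1*0))/(-1 + 0))*(-130 + 104) = ((0 + (4 + 0)² - 1*0 - 20*(4 + 0))/(-1))*(-26) = -(0 + 4² + 0 - 20*4)*(-26) = -(0 + 16 + 0 - 80)*(-26) = -1*(-64)*(-26) = 64*(-26) = -1664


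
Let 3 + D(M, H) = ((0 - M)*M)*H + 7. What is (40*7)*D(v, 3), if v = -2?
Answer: -2240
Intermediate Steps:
D(M, H) = 4 - H*M² (D(M, H) = -3 + (((0 - M)*M)*H + 7) = -3 + (((-M)*M)*H + 7) = -3 + ((-M²)*H + 7) = -3 + (-H*M² + 7) = -3 + (7 - H*M²) = 4 - H*M²)
(40*7)*D(v, 3) = (40*7)*(4 - 1*3*(-2)²) = 280*(4 - 1*3*4) = 280*(4 - 12) = 280*(-8) = -2240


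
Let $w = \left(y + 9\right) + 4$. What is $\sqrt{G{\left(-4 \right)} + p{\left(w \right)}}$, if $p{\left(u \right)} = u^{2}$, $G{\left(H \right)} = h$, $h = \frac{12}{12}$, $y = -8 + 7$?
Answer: $\sqrt{145} \approx 12.042$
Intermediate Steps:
$y = -1$
$h = 1$ ($h = 12 \cdot \frac{1}{12} = 1$)
$G{\left(H \right)} = 1$
$w = 12$ ($w = \left(-1 + 9\right) + 4 = 8 + 4 = 12$)
$\sqrt{G{\left(-4 \right)} + p{\left(w \right)}} = \sqrt{1 + 12^{2}} = \sqrt{1 + 144} = \sqrt{145}$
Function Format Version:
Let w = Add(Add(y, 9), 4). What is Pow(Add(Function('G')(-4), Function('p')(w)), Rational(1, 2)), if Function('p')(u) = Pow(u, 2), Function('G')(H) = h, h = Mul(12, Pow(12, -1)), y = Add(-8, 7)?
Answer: Pow(145, Rational(1, 2)) ≈ 12.042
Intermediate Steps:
y = -1
h = 1 (h = Mul(12, Rational(1, 12)) = 1)
Function('G')(H) = 1
w = 12 (w = Add(Add(-1, 9), 4) = Add(8, 4) = 12)
Pow(Add(Function('G')(-4), Function('p')(w)), Rational(1, 2)) = Pow(Add(1, Pow(12, 2)), Rational(1, 2)) = Pow(Add(1, 144), Rational(1, 2)) = Pow(145, Rational(1, 2))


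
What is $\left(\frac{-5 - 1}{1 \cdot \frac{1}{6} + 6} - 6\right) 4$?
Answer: $- \frac{1032}{37} \approx -27.892$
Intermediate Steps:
$\left(\frac{-5 - 1}{1 \cdot \frac{1}{6} + 6} - 6\right) 4 = \left(- \frac{6}{1 \cdot \frac{1}{6} + 6} - 6\right) 4 = \left(- \frac{6}{\frac{1}{6} + 6} - 6\right) 4 = \left(- \frac{6}{\frac{37}{6}} - 6\right) 4 = \left(\left(-6\right) \frac{6}{37} - 6\right) 4 = \left(- \frac{36}{37} - 6\right) 4 = \left(- \frac{258}{37}\right) 4 = - \frac{1032}{37}$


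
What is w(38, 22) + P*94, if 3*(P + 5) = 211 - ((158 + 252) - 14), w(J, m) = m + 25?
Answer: -18659/3 ≈ -6219.7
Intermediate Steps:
w(J, m) = 25 + m
P = -200/3 (P = -5 + (211 - ((158 + 252) - 14))/3 = -5 + (211 - (410 - 14))/3 = -5 + (211 - 1*396)/3 = -5 + (211 - 396)/3 = -5 + (⅓)*(-185) = -5 - 185/3 = -200/3 ≈ -66.667)
w(38, 22) + P*94 = (25 + 22) - 200/3*94 = 47 - 18800/3 = -18659/3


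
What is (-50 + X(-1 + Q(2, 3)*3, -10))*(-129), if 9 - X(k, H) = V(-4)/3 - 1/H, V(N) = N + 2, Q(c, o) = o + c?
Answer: 52159/10 ≈ 5215.9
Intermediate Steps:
Q(c, o) = c + o
V(N) = 2 + N
X(k, H) = 29/3 + 1/H (X(k, H) = 9 - ((2 - 4)/3 - 1/H) = 9 - (-2*⅓ - 1/H) = 9 - (-⅔ - 1/H) = 9 + (⅔ + 1/H) = 29/3 + 1/H)
(-50 + X(-1 + Q(2, 3)*3, -10))*(-129) = (-50 + (29/3 + 1/(-10)))*(-129) = (-50 + (29/3 - ⅒))*(-129) = (-50 + 287/30)*(-129) = -1213/30*(-129) = 52159/10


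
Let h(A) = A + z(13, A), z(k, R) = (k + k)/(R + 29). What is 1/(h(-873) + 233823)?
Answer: 422/98304887 ≈ 4.2928e-6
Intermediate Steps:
z(k, R) = 2*k/(29 + R) (z(k, R) = (2*k)/(29 + R) = 2*k/(29 + R))
h(A) = A + 26/(29 + A) (h(A) = A + 2*13/(29 + A) = A + 26/(29 + A))
1/(h(-873) + 233823) = 1/((26 - 873*(29 - 873))/(29 - 873) + 233823) = 1/((26 - 873*(-844))/(-844) + 233823) = 1/(-(26 + 736812)/844 + 233823) = 1/(-1/844*736838 + 233823) = 1/(-368419/422 + 233823) = 1/(98304887/422) = 422/98304887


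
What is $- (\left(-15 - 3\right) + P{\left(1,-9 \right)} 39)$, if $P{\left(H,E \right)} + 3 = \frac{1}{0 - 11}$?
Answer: $\frac{1524}{11} \approx 138.55$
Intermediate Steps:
$P{\left(H,E \right)} = - \frac{34}{11}$ ($P{\left(H,E \right)} = -3 + \frac{1}{0 - 11} = -3 + \frac{1}{-11} = -3 - \frac{1}{11} = - \frac{34}{11}$)
$- (\left(-15 - 3\right) + P{\left(1,-9 \right)} 39) = - (\left(-15 - 3\right) - \frac{1326}{11}) = - (-18 - \frac{1326}{11}) = \left(-1\right) \left(- \frac{1524}{11}\right) = \frac{1524}{11}$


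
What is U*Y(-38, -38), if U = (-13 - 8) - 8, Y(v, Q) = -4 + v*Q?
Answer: -41760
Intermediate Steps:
Y(v, Q) = -4 + Q*v
U = -29 (U = -21 - 8 = -29)
U*Y(-38, -38) = -29*(-4 - 38*(-38)) = -29*(-4 + 1444) = -29*1440 = -41760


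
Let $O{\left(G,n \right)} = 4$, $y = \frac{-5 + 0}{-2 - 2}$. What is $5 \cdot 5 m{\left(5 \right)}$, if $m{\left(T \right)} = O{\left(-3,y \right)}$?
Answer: $100$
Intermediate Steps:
$y = \frac{5}{4}$ ($y = - \frac{5}{-4} = \left(-5\right) \left(- \frac{1}{4}\right) = \frac{5}{4} \approx 1.25$)
$m{\left(T \right)} = 4$
$5 \cdot 5 m{\left(5 \right)} = 5 \cdot 5 \cdot 4 = 25 \cdot 4 = 100$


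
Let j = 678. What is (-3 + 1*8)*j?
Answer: 3390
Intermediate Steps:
(-3 + 1*8)*j = (-3 + 1*8)*678 = (-3 + 8)*678 = 5*678 = 3390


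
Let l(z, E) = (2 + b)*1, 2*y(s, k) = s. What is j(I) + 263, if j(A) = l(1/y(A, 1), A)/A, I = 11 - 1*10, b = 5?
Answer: 270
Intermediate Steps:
I = 1 (I = 11 - 10 = 1)
y(s, k) = s/2
l(z, E) = 7 (l(z, E) = (2 + 5)*1 = 7*1 = 7)
j(A) = 7/A
j(I) + 263 = 7/1 + 263 = 7*1 + 263 = 7 + 263 = 270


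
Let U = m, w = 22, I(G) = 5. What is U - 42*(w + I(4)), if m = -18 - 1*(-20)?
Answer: -1132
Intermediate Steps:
m = 2 (m = -18 + 20 = 2)
U = 2
U - 42*(w + I(4)) = 2 - 42*(22 + 5) = 2 - 42*27 = 2 - 1134 = -1132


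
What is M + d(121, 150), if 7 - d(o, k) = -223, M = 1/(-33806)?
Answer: 7775379/33806 ≈ 230.00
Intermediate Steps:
M = -1/33806 ≈ -2.9581e-5
d(o, k) = 230 (d(o, k) = 7 - 1*(-223) = 7 + 223 = 230)
M + d(121, 150) = -1/33806 + 230 = 7775379/33806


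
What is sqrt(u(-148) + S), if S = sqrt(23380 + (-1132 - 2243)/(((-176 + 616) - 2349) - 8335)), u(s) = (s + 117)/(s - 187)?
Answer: sqrt(272449270340 + 574816450*sqrt(613380231295))/1715870 ≈ 12.369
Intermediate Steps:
u(s) = (117 + s)/(-187 + s)
S = sqrt(613380231295)/5122 (S = sqrt(23380 - 3375/((440 - 2349) - 8335)) = sqrt(23380 - 3375/(-1909 - 8335)) = sqrt(23380 - 3375/(-10244)) = sqrt(23380 - 3375*(-1/10244)) = sqrt(23380 + 3375/10244) = sqrt(239508095/10244) = sqrt(613380231295)/5122 ≈ 152.91)
sqrt(u(-148) + S) = sqrt((117 - 148)/(-187 - 148) + sqrt(613380231295)/5122) = sqrt(-31/(-335) + sqrt(613380231295)/5122) = sqrt(-1/335*(-31) + sqrt(613380231295)/5122) = sqrt(31/335 + sqrt(613380231295)/5122)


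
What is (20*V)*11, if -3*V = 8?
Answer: -1760/3 ≈ -586.67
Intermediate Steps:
V = -8/3 (V = -1/3*8 = -8/3 ≈ -2.6667)
(20*V)*11 = (20*(-8/3))*11 = -160/3*11 = -1760/3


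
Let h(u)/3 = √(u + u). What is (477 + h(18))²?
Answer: 245025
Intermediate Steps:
h(u) = 3*√2*√u (h(u) = 3*√(u + u) = 3*√(2*u) = 3*(√2*√u) = 3*√2*√u)
(477 + h(18))² = (477 + 3*√2*√18)² = (477 + 3*√2*(3*√2))² = (477 + 18)² = 495² = 245025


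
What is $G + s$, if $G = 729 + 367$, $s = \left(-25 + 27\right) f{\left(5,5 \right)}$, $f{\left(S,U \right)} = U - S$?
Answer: $1096$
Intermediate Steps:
$s = 0$ ($s = \left(-25 + 27\right) \left(5 - 5\right) = 2 \left(5 - 5\right) = 2 \cdot 0 = 0$)
$G = 1096$
$G + s = 1096 + 0 = 1096$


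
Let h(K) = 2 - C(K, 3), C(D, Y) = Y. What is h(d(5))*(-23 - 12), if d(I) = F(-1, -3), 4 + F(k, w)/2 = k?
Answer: 35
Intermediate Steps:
F(k, w) = -8 + 2*k
d(I) = -10 (d(I) = -8 + 2*(-1) = -8 - 2 = -10)
h(K) = -1 (h(K) = 2 - 1*3 = 2 - 3 = -1)
h(d(5))*(-23 - 12) = -(-23 - 12) = -1*(-35) = 35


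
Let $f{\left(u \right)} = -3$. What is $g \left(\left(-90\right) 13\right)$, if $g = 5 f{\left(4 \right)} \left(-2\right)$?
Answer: $-35100$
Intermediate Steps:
$g = 30$ ($g = 5 \left(-3\right) \left(-2\right) = \left(-15\right) \left(-2\right) = 30$)
$g \left(\left(-90\right) 13\right) = 30 \left(\left(-90\right) 13\right) = 30 \left(-1170\right) = -35100$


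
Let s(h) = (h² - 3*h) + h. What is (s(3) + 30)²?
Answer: 1089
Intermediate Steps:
s(h) = h² - 2*h
(s(3) + 30)² = (3*(-2 + 3) + 30)² = (3*1 + 30)² = (3 + 30)² = 33² = 1089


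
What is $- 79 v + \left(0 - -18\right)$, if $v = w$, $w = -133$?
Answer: $10525$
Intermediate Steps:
$v = -133$
$- 79 v + \left(0 - -18\right) = \left(-79\right) \left(-133\right) + \left(0 - -18\right) = 10507 + \left(0 + 18\right) = 10507 + 18 = 10525$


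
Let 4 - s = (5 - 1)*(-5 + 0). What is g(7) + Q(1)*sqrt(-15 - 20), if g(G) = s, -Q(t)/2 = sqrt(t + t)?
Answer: 24 - 2*I*sqrt(70) ≈ 24.0 - 16.733*I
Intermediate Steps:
Q(t) = -2*sqrt(2)*sqrt(t) (Q(t) = -2*sqrt(t + t) = -2*sqrt(2)*sqrt(t))
s = 24 (s = 4 - (5 - 1)*(-5 + 0) = 4 - 4*(-5) = 4 - 1*(-20) = 4 + 20 = 24)
g(G) = 24
g(7) + Q(1)*sqrt(-15 - 20) = 24 + (-2*sqrt(2)*sqrt(1))*sqrt(-15 - 20) = 24 + (-2*sqrt(2)*1)*sqrt(-35) = 24 + (-2*sqrt(2))*(I*sqrt(35)) = 24 - 2*I*sqrt(70)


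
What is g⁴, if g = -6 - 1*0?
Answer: 1296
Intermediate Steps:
g = -6 (g = -6 + 0 = -6)
g⁴ = (-6)⁴ = 1296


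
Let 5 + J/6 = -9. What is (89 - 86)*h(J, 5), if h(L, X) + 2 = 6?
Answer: 12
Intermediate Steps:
J = -84 (J = -30 + 6*(-9) = -30 - 54 = -84)
h(L, X) = 4 (h(L, X) = -2 + 6 = 4)
(89 - 86)*h(J, 5) = (89 - 86)*4 = 3*4 = 12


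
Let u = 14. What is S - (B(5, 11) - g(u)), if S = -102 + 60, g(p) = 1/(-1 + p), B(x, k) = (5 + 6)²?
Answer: -2118/13 ≈ -162.92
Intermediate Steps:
B(x, k) = 121 (B(x, k) = 11² = 121)
S = -42
S - (B(5, 11) - g(u)) = -42 - (121 - 1/(-1 + 14)) = -42 - (121 - 1/13) = -42 - 1*1572/13 = -42 - 1572/13 = -2118/13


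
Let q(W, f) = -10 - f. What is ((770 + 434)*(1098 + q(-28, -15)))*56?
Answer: 74368672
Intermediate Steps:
((770 + 434)*(1098 + q(-28, -15)))*56 = ((770 + 434)*(1098 + (-10 - 1*(-15))))*56 = (1204*(1098 + (-10 + 15)))*56 = (1204*(1098 + 5))*56 = (1204*1103)*56 = 1328012*56 = 74368672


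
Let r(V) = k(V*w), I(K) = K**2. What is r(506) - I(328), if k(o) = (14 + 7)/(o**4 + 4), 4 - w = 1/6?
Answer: -123350557361572289179/1146551135499445 ≈ -1.0758e+5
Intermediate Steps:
w = 23/6 (w = 4 - 1/6 = 23/6 ≈ 3.8333)
k(o) = 21/(4 + o**4)
r(V) = 21/(4 + 279841*V**4/1296) (r(V) = 21/(4 + (V*(23/6))**4) = 21/(4 + (23*V/6)**4) = 21/(4 + 279841*V**4/1296))
r(506) - I(328) = 27216/(5184 + 279841*506**4) - 1*328**2 = 27216/(5184 + 279841*65554433296) - 1*107584 = 27216/(5184 + 18344818167985936) - 107584 = 27216/18344818167991120 - 107584 = 27216*(1/18344818167991120) - 107584 = 1701/1146551135499445 - 107584 = -123350557361572289179/1146551135499445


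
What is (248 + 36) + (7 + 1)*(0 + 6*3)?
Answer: 428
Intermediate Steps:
(248 + 36) + (7 + 1)*(0 + 6*3) = 284 + 8*(0 + 18) = 284 + 8*18 = 284 + 144 = 428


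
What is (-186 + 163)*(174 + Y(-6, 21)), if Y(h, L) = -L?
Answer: -3519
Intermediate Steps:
(-186 + 163)*(174 + Y(-6, 21)) = (-186 + 163)*(174 - 1*21) = -23*(174 - 21) = -23*153 = -3519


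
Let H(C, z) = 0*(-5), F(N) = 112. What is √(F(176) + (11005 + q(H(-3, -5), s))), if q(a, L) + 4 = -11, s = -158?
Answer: √11102 ≈ 105.37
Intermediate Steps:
H(C, z) = 0
q(a, L) = -15 (q(a, L) = -4 - 11 = -15)
√(F(176) + (11005 + q(H(-3, -5), s))) = √(112 + (11005 - 15)) = √(112 + 10990) = √11102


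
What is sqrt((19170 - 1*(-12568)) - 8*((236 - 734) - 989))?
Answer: sqrt(43634) ≈ 208.89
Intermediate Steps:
sqrt((19170 - 1*(-12568)) - 8*((236 - 734) - 989)) = sqrt((19170 + 12568) - 8*(-498 - 989)) = sqrt(31738 - 8*(-1487)) = sqrt(31738 + 11896) = sqrt(43634)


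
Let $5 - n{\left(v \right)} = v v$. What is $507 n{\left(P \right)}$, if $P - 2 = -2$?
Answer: $2535$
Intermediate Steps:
$P = 0$ ($P = 2 - 2 = 0$)
$n{\left(v \right)} = 5 - v^{2}$ ($n{\left(v \right)} = 5 - v v = 5 - v^{2}$)
$507 n{\left(P \right)} = 507 \left(5 - 0^{2}\right) = 507 \left(5 - 0\right) = 507 \left(5 + 0\right) = 507 \cdot 5 = 2535$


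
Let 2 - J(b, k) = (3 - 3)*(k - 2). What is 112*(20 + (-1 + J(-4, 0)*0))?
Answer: 2128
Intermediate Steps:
J(b, k) = 2 (J(b, k) = 2 - (3 - 3)*(k - 2) = 2 - 0*(-2 + k) = 2 - 1*0 = 2 + 0 = 2)
112*(20 + (-1 + J(-4, 0)*0)) = 112*(20 + (-1 + 2*0)) = 112*(20 + (-1 + 0)) = 112*(20 - 1) = 112*19 = 2128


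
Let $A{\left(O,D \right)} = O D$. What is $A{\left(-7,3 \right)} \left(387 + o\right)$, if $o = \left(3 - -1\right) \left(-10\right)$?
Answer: $-7287$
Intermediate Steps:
$o = -40$ ($o = \left(3 + 1\right) \left(-10\right) = 4 \left(-10\right) = -40$)
$A{\left(O,D \right)} = D O$
$A{\left(-7,3 \right)} \left(387 + o\right) = 3 \left(-7\right) \left(387 - 40\right) = \left(-21\right) 347 = -7287$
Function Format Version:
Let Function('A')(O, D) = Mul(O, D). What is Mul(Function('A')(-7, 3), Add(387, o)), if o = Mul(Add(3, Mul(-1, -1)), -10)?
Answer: -7287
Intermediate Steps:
o = -40 (o = Mul(Add(3, 1), -10) = Mul(4, -10) = -40)
Function('A')(O, D) = Mul(D, O)
Mul(Function('A')(-7, 3), Add(387, o)) = Mul(Mul(3, -7), Add(387, -40)) = Mul(-21, 347) = -7287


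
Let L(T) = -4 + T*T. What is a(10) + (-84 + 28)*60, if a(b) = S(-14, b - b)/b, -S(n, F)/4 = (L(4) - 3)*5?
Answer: -3378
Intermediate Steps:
L(T) = -4 + T**2
S(n, F) = -180 (S(n, F) = -4*((-4 + 4**2) - 3)*5 = -4*((-4 + 16) - 3)*5 = -4*(12 - 3)*5 = -36*5 = -4*45 = -180)
a(b) = -180/b
a(10) + (-84 + 28)*60 = -180/10 + (-84 + 28)*60 = -180*1/10 - 56*60 = -18 - 3360 = -3378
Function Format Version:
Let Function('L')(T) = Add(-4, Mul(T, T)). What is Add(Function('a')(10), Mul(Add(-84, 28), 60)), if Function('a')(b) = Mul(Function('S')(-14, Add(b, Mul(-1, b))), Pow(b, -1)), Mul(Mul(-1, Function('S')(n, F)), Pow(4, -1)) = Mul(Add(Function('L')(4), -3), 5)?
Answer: -3378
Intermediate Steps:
Function('L')(T) = Add(-4, Pow(T, 2))
Function('S')(n, F) = -180 (Function('S')(n, F) = Mul(-4, Mul(Add(Add(-4, Pow(4, 2)), -3), 5)) = Mul(-4, Mul(Add(Add(-4, 16), -3), 5)) = Mul(-4, Mul(Add(12, -3), 5)) = Mul(-4, Mul(9, 5)) = Mul(-4, 45) = -180)
Function('a')(b) = Mul(-180, Pow(b, -1))
Add(Function('a')(10), Mul(Add(-84, 28), 60)) = Add(Mul(-180, Pow(10, -1)), Mul(Add(-84, 28), 60)) = Add(Mul(-180, Rational(1, 10)), Mul(-56, 60)) = Add(-18, -3360) = -3378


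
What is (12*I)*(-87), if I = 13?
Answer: -13572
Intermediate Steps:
(12*I)*(-87) = (12*13)*(-87) = 156*(-87) = -13572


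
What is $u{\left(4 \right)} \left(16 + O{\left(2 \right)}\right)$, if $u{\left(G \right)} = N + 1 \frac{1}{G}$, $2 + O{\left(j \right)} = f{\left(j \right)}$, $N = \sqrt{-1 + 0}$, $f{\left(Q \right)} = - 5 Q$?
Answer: $1 + 4 i \approx 1.0 + 4.0 i$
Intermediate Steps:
$N = i$ ($N = \sqrt{-1} = i \approx 1.0 i$)
$O{\left(j \right)} = -2 - 5 j$
$u{\left(G \right)} = i + \frac{1}{G}$ ($u{\left(G \right)} = i + 1 \frac{1}{G} = i + \frac{1}{G}$)
$u{\left(4 \right)} \left(16 + O{\left(2 \right)}\right) = \left(i + \frac{1}{4}\right) \left(16 - 12\right) = \left(\frac{1}{4} + i\right) \left(16 - 12\right) = \left(\frac{1}{4} + i\right) 4 = 1 + 4 i$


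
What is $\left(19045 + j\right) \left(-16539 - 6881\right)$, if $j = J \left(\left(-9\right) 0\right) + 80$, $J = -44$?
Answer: $-447907500$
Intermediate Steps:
$j = 80$ ($j = - 44 \left(\left(-9\right) 0\right) + 80 = \left(-44\right) 0 + 80 = 0 + 80 = 80$)
$\left(19045 + j\right) \left(-16539 - 6881\right) = \left(19045 + 80\right) \left(-16539 - 6881\right) = 19125 \left(-23420\right) = -447907500$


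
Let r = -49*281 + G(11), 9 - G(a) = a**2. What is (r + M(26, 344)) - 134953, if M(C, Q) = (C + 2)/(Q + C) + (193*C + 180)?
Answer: -26572646/185 ≈ -1.4364e+5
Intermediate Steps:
M(C, Q) = 180 + 193*C + (2 + C)/(C + Q) (M(C, Q) = (2 + C)/(C + Q) + (180 + 193*C) = 180 + 193*C + (2 + C)/(C + Q))
G(a) = 9 - a**2
r = -13881 (r = -49*281 + (9 - 1*11**2) = -13769 + (9 - 1*121) = -13769 + (9 - 121) = -13769 - 112 = -13881)
(r + M(26, 344)) - 134953 = (-13881 + (2 + 180*344 + 181*26 + 193*26**2 + 193*26*344)/(26 + 344)) - 134953 = (-13881 + (2 + 61920 + 4706 + 193*676 + 1726192)/370) - 134953 = (-13881 + (2 + 61920 + 4706 + 130468 + 1726192)/370) - 134953 = (-13881 + (1/370)*1923288) - 134953 = (-13881 + 961644/185) - 134953 = -1606341/185 - 134953 = -26572646/185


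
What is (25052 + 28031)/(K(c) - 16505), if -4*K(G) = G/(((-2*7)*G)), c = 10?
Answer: -2972648/924279 ≈ -3.2162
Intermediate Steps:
K(G) = 1/56 (K(G) = -G/(4*((-2*7)*G)) = -G/(4*((-14*G))) = -G*(-1/(14*G))/4 = -1/4*(-1/14) = 1/56)
(25052 + 28031)/(K(c) - 16505) = (25052 + 28031)/(1/56 - 16505) = 53083/(-924279/56) = 53083*(-56/924279) = -2972648/924279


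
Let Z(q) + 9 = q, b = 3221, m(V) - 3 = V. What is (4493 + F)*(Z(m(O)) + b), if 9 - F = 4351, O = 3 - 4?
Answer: 485314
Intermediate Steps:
O = -1
m(V) = 3 + V
Z(q) = -9 + q
F = -4342 (F = 9 - 1*4351 = 9 - 4351 = -4342)
(4493 + F)*(Z(m(O)) + b) = (4493 - 4342)*((-9 + (3 - 1)) + 3221) = 151*((-9 + 2) + 3221) = 151*(-7 + 3221) = 151*3214 = 485314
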